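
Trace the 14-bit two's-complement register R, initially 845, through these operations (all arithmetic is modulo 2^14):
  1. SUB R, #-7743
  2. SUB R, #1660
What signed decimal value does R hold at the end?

Start: R = 845 = 00001101001101.
R = 845 − (-7743) = 8588; wraps to -7796 = 10000110001100
R = -7796 − 1660 = -9456; wraps to 6928 = 01101100010000

6928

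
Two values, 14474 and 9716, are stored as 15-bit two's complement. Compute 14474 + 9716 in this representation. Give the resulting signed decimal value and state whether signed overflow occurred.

14474 → 011100010001010
9716 → 010010111110100
  011100010001010
+ 010010111110100
= 101111001111110
Result 101111001111110: MSB = 1 → 24190 − 32768 = -8578.
Both addends are non-negative but the stored result is negative: signed overflow. The true value 14474 + 9716 = 24190 lies outside [-16384, 16383].

-8578; overflow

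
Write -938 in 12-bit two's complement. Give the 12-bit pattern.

110001010110

|-938| = 938 = 001110101010 in 12 bits.
Invert the bits: 110001010101. Add 1: 110001010110.
Check: 110001010110 reads as 3158 − 4096 = -938.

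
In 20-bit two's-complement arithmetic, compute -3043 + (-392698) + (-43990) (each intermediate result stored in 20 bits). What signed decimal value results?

-3043 + (-392698) = -395741 (10011111011000100011)
-395741 + (-43990) = -439731 (10010100101001001101)

-439731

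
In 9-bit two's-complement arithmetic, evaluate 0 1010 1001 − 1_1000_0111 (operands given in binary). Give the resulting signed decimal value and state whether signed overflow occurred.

0 1010 1001 → 010101001 = 169 (signed)
1_1000_0111 → 110000111 = -121 (signed)
Subtract via negate-and-add: invert 110000111 + 1 = 001111001 (i.e. 121).
  010101001
+ 001111001
= 100100010
Result 100100010: MSB = 1 → 290 − 512 = -222.
Both addends (after negating the subtrahend) are non-negative but the stored result is negative: signed overflow. The true value 169 − (-121) = 290 lies outside [-256, 255].

-222; overflow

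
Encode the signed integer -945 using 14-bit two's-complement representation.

11110001001111

|-945| = 945 = 00001110110001 in 14 bits.
Invert the bits: 11110001001110. Add 1: 11110001001111.
Check: 11110001001111 reads as 15439 − 16384 = -945.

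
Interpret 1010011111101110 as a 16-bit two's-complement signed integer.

-22546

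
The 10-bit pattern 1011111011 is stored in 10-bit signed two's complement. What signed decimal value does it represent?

-261

MSB is 1, so the value is negative.
Invert: 0100000100. Add 1: 0100000101 = 261. So the value is −261.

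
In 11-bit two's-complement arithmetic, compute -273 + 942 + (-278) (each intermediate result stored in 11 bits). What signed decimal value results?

391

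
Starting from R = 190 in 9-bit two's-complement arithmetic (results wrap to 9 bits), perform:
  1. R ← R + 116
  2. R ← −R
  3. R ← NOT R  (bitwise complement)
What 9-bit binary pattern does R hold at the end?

100110001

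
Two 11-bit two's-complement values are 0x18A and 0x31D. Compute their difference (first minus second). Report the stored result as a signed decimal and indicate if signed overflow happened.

-403; no overflow

0x18A = 00110001010 = 394 (signed)
0x31D = 01100011101 = 797 (signed)
Subtract via negate-and-add: invert 01100011101 + 1 = 10011100011 (i.e. -797).
  00110001010
+ 10011100011
= 11001101101
Result 11001101101: MSB = 1 → 1645 − 2048 = -403.
Addends (after negating the subtrahend) have opposite signs, so signed overflow cannot occur.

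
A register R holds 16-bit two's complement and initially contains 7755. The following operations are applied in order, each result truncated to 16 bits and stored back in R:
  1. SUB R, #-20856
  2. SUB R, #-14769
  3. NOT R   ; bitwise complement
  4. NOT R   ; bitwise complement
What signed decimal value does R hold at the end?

-22156

Start: R = 7755 = 0001111001001011.
R = 7755 − (-20856) = 28611 = 0110111111000011
R = 28611 − (-14769) = 43380; wraps to -22156 = 1010100101110100
R = NOT 1010100101110100 = 0101011010001011 = 22155
R = NOT 0101011010001011 = 1010100101110100 = -22156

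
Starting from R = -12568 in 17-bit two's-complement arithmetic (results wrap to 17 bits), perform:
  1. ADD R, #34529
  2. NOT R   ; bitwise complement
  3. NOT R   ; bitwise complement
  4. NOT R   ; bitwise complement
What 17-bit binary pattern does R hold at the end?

Start: R = -12568 = 11100111011101000.
R = -12568 + 34529 = 21961 = 00101010111001001
R = NOT 00101010111001001 = 11010101000110110 = -21962
R = NOT 11010101000110110 = 00101010111001001 = 21961
R = NOT 00101010111001001 = 11010101000110110 = -21962

11010101000110110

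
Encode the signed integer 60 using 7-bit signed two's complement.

0111100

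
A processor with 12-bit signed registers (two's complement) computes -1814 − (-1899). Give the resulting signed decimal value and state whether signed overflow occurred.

-1814 → 100011101010
-1899 → 100010010101
Subtract via negate-and-add: invert 100010010101 + 1 = 011101101011 (i.e. 1899).
  100011101010
+ 011101101011
= 000001010101  (discard carry-out 1)
Result 000001010101: MSB = 0 → value 85.
Addends (after negating the subtrahend) have opposite signs, so signed overflow cannot occur.

85; no overflow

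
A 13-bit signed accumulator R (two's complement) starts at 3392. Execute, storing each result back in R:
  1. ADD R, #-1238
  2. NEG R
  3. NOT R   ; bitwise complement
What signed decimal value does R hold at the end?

2153

Start: R = 3392 = 0110101000000.
R = 3392 + (-1238) = 2154 = 0100001101010
R = −(2154) = -2154 = 1011110010110
R = NOT 1011110010110 = 0100001101001 = 2153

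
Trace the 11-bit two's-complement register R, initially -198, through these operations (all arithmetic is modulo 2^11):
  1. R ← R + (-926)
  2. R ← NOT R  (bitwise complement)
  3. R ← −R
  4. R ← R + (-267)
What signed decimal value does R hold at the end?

Start: R = -198 = 11100111010.
R = -198 + (-926) = -1124; wraps to 924 = 01110011100
R = NOT 01110011100 = 10001100011 = -925
R = −(-925) = 925 = 01110011101
R = 925 + (-267) = 658 = 01010010010

658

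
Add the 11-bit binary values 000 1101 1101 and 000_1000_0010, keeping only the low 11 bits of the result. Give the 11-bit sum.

00101011111

  00011011101
+ 00010000010
= 00101011111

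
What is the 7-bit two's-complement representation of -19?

1101101

|-19| = 19 = 0010011 in 7 bits.
Invert the bits: 1101100. Add 1: 1101101.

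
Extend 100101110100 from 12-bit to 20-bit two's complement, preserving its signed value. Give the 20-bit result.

MSB of 100101110100 is 1; replicate it into the new high bits.
11111111|100101110100 → 11111111100101110100 (still -1676).

11111111100101110100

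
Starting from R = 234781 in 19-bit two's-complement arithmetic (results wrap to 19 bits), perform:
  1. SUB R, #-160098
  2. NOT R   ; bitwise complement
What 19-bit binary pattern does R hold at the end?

0011111100110000000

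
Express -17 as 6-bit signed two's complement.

|-17| = 17 = 010001 in 6 bits.
Invert the bits: 101110. Add 1: 101111.
Check: 101111 reads as 47 − 64 = -17.

101111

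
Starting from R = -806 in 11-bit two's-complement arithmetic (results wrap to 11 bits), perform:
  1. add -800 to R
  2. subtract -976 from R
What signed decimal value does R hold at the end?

Start: R = -806 = 10011011010.
R = -806 + (-800) = -1606; wraps to 442 = 00110111010
R = 442 − (-976) = 1418; wraps to -630 = 10110001010

-630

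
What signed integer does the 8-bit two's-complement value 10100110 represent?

MSB is 1, so the value is negative.
Invert: 01011001. Add 1: 01011010 = 90. So the value is −90.

-90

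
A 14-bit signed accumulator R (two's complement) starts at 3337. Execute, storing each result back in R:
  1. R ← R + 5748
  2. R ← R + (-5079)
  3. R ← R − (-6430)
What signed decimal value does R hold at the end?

-5948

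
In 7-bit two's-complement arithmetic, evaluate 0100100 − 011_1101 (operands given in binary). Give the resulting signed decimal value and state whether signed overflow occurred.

0100100 = 36 (signed)
011_1101 → 0111101 = 61 (signed)
Subtract via negate-and-add: invert 0111101 + 1 = 1000011 (i.e. -61).
  0100100
+ 1000011
= 1100111
Result 1100111: MSB = 1 → 103 − 128 = -25.
Addends (after negating the subtrahend) have opposite signs, so signed overflow cannot occur.

-25; no overflow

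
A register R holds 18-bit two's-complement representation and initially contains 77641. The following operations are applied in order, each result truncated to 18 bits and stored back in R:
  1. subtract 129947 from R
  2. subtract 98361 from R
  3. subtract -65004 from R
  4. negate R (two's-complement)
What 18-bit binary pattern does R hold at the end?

Start: R = 77641 = 010010111101001001.
R = 77641 − 129947 = -52306 = 110011001110101110
R = -52306 − 98361 = -150667; wraps to 111477 = 011011001101110101
R = 111477 − (-65004) = 176481; wraps to -85663 = 101011000101100001
R = −(-85663) = 85663 = 010100111010011111

010100111010011111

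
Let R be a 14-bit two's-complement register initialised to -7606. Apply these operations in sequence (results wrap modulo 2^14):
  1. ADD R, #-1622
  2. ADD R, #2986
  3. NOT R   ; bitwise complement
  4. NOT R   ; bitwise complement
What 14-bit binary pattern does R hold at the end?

Start: R = -7606 = 10001001001010.
R = -7606 + (-1622) = -9228; wraps to 7156 = 01101111110100
R = 7156 + 2986 = 10142; wraps to -6242 = 10011110011110
R = NOT 10011110011110 = 01100001100001 = 6241
R = NOT 01100001100001 = 10011110011110 = -6242

10011110011110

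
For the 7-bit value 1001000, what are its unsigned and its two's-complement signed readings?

unsigned = 72, signed = -56

Unsigned: 1001000 = 72.
Signed: MSB=1 → 72 − 128 = -56.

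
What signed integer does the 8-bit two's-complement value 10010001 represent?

-111

MSB is 1, so the value is negative.
Unsigned reading: 145. Subtract 2^8 = 256: 145 − 256 = -111.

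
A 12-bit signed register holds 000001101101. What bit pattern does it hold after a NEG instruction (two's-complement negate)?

Invert: 111110010010. Add 1: 111110010011.
Check: 000001101101 = 109, 111110010011 = -109.

111110010011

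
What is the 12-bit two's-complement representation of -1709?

|-1709| = 1709 = 011010101101 in 12 bits.
Invert the bits: 100101010010. Add 1: 100101010011.

100101010011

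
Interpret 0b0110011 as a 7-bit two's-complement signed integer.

MSB is 0, so the value is non-negative: 0110011 = 51.

51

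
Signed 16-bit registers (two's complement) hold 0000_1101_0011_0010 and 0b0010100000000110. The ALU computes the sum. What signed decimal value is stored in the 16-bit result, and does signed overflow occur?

13624; no overflow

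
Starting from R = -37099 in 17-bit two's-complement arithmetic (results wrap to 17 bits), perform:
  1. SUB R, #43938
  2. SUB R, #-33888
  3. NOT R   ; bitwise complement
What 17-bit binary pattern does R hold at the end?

Start: R = -37099 = 10110111100010101.
R = -37099 − 43938 = -81037; wraps to 50035 = 01100001101110011
R = 50035 − (-33888) = 83923; wraps to -47149 = 10100011111010011
R = NOT 10100011111010011 = 01011100000101100 = 47148

01011100000101100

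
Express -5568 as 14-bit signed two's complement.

|-5568| = 5568 = 01010111000000 in 14 bits.
Invert the bits: 10101000111111. Add 1: 10101001000000.

10101001000000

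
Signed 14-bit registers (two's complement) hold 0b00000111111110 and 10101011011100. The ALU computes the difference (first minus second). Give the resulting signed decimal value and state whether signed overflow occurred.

0b00000111111110 → 00000111111110 = 510 (signed)
10101011011100 = -5412 (signed)
Subtract via negate-and-add: invert 10101011011100 + 1 = 01010100100100 (i.e. 5412).
  00000111111110
+ 01010100100100
= 01011100100010
Result 01011100100010: MSB = 0 → value 5922.
Both addends (after negating the subtrahend) are non-negative and so is the stored result: no signed overflow.

5922; no overflow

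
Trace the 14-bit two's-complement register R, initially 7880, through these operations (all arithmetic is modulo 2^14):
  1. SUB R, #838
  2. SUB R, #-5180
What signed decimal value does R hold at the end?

-4162

Start: R = 7880 = 01111011001000.
R = 7880 − 838 = 7042 = 01101110000010
R = 7042 − (-5180) = 12222; wraps to -4162 = 10111110111110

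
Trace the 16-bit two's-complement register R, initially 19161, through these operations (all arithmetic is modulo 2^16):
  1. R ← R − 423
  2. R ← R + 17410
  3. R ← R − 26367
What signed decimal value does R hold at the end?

Start: R = 19161 = 0100101011011001.
R = 19161 − 423 = 18738 = 0100100100110010
R = 18738 + 17410 = 36148; wraps to -29388 = 1000110100110100
R = -29388 − 26367 = -55755; wraps to 9781 = 0010011000110101

9781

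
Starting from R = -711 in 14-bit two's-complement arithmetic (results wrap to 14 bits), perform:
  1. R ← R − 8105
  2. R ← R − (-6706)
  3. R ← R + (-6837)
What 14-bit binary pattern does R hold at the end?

Start: R = -711 = 11110100111001.
R = -711 − 8105 = -8816; wraps to 7568 = 01110110010000
R = 7568 − (-6706) = 14274; wraps to -2110 = 11011111000010
R = -2110 + (-6837) = -8947; wraps to 7437 = 01110100001101

01110100001101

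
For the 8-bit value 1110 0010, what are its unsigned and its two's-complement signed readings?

unsigned = 226, signed = -30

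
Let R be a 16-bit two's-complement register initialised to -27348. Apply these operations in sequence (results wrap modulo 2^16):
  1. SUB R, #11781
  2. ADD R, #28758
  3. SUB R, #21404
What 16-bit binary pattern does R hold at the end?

Start: R = -27348 = 1001010100101100.
R = -27348 − 11781 = -39129; wraps to 26407 = 0110011100100111
R = 26407 + 28758 = 55165; wraps to -10371 = 1101011101111101
R = -10371 − 21404 = -31775 = 1000001111100001

1000001111100001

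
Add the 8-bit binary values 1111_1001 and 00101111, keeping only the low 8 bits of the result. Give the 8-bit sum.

00101000

  11111001
+ 00101111
= 00101000  (discard carry-out 1)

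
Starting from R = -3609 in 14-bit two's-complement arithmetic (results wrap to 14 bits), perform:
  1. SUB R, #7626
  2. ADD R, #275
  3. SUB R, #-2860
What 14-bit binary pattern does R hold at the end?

10000001011100

Start: R = -3609 = 11000111100111.
R = -3609 − 7626 = -11235; wraps to 5149 = 01010000011101
R = 5149 + 275 = 5424 = 01010100110000
R = 5424 − (-2860) = 8284; wraps to -8100 = 10000001011100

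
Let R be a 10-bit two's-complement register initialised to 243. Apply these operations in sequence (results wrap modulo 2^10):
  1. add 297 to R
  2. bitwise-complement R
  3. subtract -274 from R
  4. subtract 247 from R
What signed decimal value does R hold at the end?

510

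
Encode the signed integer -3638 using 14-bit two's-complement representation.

11000111001010

|-3638| = 3638 = 00111000110110 in 14 bits.
Invert the bits: 11000111001001. Add 1: 11000111001010.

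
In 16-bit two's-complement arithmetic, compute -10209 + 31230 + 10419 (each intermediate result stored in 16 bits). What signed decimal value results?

31440

-10209 + 31230 = 21021 (0101001000011101)
21021 + 10419 = 31440 (0111101011010000)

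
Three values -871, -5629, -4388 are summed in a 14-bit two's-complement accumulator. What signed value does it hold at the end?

5496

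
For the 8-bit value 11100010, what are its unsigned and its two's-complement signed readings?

Unsigned: 11100010 = 226.
Signed: MSB=1 → 226 − 256 = -30.

unsigned = 226, signed = -30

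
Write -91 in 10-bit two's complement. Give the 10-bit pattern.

1110100101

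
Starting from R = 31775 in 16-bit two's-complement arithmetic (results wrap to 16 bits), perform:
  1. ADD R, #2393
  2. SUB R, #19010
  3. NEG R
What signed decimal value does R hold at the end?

Start: R = 31775 = 0111110000011111.
R = 31775 + 2393 = 34168; wraps to -31368 = 1000010101111000
R = -31368 − 19010 = -50378; wraps to 15158 = 0011101100110110
R = −(15158) = -15158 = 1100010011001010

-15158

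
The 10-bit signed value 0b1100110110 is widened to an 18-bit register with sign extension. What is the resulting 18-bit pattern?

MSB of 1100110110 is 1; replicate it into the new high bits.
11111111|1100110110 → 111111111100110110 (still -202).

111111111100110110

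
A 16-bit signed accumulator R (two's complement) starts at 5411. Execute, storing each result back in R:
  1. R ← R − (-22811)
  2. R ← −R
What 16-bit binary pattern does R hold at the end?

Start: R = 5411 = 0001010100100011.
R = 5411 − (-22811) = 28222 = 0110111000111110
R = −(28222) = -28222 = 1001000111000010

1001000111000010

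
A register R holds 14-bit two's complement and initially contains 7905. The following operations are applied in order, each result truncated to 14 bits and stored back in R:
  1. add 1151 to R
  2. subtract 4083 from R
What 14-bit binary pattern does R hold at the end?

01001101101101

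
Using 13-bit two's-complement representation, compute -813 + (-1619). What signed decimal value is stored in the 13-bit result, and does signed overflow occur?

-813 → 1110011010011
-1619 → 1100110101101
  1110011010011
+ 1100110101101
= 1011010000000  (discard carry-out 1)
Result 1011010000000: MSB = 1 → 5760 − 8192 = -2432.
Both addends are negative and so is the stored result: no signed overflow.

-2432; no overflow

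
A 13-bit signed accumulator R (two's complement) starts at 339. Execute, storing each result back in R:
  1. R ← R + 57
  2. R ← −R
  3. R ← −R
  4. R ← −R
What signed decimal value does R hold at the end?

-396

Start: R = 339 = 0000101010011.
R = 339 + 57 = 396 = 0000110001100
R = −(396) = -396 = 1111001110100
R = −(-396) = 396 = 0000110001100
R = −(396) = -396 = 1111001110100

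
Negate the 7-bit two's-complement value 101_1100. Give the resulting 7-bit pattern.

0100100

Invert: 0100011. Add 1: 0100100.
Check: 1011100 = -36, 0100100 = 36.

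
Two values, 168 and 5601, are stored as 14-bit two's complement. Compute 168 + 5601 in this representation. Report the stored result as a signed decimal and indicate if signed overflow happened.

168 → 00000010101000
5601 → 01010111100001
  00000010101000
+ 01010111100001
= 01011010001001
Result 01011010001001: MSB = 0 → value 5769.
Both addends are non-negative and so is the stored result: no signed overflow.

5769; no overflow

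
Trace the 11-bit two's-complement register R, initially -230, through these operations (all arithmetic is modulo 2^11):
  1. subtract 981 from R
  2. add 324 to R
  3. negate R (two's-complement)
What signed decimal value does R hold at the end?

Start: R = -230 = 11100011010.
R = -230 − 981 = -1211; wraps to 837 = 01101000101
R = 837 + 324 = 1161; wraps to -887 = 10010001001
R = −(-887) = 887 = 01101110111

887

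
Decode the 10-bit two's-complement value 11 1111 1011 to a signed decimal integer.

-5

MSB is 1, so the value is negative.
Unsigned reading: 1019. Subtract 2^10 = 1024: 1019 − 1024 = -5.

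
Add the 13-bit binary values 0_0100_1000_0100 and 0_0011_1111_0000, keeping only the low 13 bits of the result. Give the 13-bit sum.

  0010010000100
+ 0001111110000
= 0100001110100

0100001110100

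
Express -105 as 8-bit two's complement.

|-105| = 105 = 01101001 in 8 bits.
Invert the bits: 10010110. Add 1: 10010111.
Check: 10010111 reads as 151 − 256 = -105.

10010111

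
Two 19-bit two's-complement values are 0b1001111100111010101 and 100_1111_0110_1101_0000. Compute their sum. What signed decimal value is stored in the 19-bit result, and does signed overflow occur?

127141; overflow

0b1001111100111010101 → 1001111100111010101 = -198187 (signed)
100_1111_0110_1101_0000 → 1001111011011010000 = -198960 (signed)
  1001111100111010101
+ 1001111011011010000
= 0011111000010100101  (discard carry-out 1)
Result 0011111000010100101: MSB = 0 → value 127141.
Both addends are negative but the stored result is non-negative: signed overflow. The true value -198187 + (-198960) = -397147 lies outside [-262144, 262143].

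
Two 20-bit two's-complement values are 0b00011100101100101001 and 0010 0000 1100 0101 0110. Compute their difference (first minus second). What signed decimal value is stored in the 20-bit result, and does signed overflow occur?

0b00011100101100101001 → 00011100101100101001 = 117545 (signed)
0010 0000 1100 0101 0110 → 00100000110001010110 = 134230 (signed)
Subtract via negate-and-add: invert 00100000110001010110 + 1 = 11011111001110101010 (i.e. -134230).
  00011100101100101001
+ 11011111001110101010
= 11111011111011010011
Result 11111011111011010011: MSB = 1 → 1031891 − 1048576 = -16685.
Addends (after negating the subtrahend) have opposite signs, so signed overflow cannot occur.

-16685; no overflow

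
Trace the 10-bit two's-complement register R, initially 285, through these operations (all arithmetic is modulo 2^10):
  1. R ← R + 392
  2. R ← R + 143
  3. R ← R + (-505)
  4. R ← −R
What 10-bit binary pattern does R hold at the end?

Start: R = 285 = 0100011101.
R = 285 + 392 = 677; wraps to -347 = 1010100101
R = -347 + 143 = -204 = 1100110100
R = -204 + (-505) = -709; wraps to 315 = 0100111011
R = −(315) = -315 = 1011000101

1011000101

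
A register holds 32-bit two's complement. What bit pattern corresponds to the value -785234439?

11010001001100100100010111111001

|-785234439| = 785234439 = 00101110110011011011101000000111 in 32 bits.
Invert the bits: 11010001001100100100010111111000. Add 1: 11010001001100100100010111111001.
Check: 11010001001100100100010111111001 reads as 3509732857 − 4294967296 = -785234439.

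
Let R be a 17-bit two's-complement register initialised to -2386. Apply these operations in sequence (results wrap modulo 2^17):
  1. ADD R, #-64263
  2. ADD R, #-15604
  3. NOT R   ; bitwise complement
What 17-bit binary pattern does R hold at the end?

Start: R = -2386 = 11111011010101110.
R = -2386 + (-64263) = -66649; wraps to 64423 = 01111101110100111
R = 64423 + (-15604) = 48819 = 01011111010110011
R = NOT 01011111010110011 = 10100000101001100 = -48820

10100000101001100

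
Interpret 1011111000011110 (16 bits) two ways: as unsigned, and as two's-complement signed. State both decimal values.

unsigned = 48670, signed = -16866

Unsigned: 1011111000011110 = 48670.
Signed: MSB=1 → 48670 − 65536 = -16866.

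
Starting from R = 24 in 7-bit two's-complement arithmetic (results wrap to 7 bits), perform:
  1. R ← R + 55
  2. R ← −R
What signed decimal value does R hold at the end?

Start: R = 24 = 0011000.
R = 24 + 55 = 79; wraps to -49 = 1001111
R = −(-49) = 49 = 0110001

49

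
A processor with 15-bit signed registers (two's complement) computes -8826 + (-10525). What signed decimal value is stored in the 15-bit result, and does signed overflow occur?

13417; overflow

-8826 → 101110110000110
-10525 → 101011011100011
  101110110000110
+ 101011011100011
= 011010001101001  (discard carry-out 1)
Result 011010001101001: MSB = 0 → value 13417.
Both addends are negative but the stored result is non-negative: signed overflow. The true value -8826 + (-10525) = -19351 lies outside [-16384, 16383].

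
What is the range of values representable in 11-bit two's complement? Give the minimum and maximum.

Minimum: −2^10 = -1024.
Maximum: 2^10 − 1 = 1023.

min = -1024, max = 1023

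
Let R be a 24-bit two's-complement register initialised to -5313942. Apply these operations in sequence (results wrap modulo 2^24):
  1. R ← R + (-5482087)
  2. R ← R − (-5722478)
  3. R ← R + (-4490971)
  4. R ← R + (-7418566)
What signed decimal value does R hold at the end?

-205872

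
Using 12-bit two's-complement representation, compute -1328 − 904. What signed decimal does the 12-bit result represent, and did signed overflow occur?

-1328 → 101011010000
904 → 001110001000
Subtract via negate-and-add: invert 001110001000 + 1 = 110001111000 (i.e. -904).
  101011010000
+ 110001111000
= 011101001000  (discard carry-out 1)
Result 011101001000: MSB = 0 → value 1864.
Both addends (after negating the subtrahend) are negative but the stored result is non-negative: signed overflow. The true value -1328 − 904 = -2232 lies outside [-2048, 2047].

1864; overflow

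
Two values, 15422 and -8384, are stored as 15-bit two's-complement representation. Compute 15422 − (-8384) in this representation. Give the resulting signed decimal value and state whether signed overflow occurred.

-8962; overflow

15422 → 011110000111110
-8384 → 101111101000000
Subtract via negate-and-add: invert 101111101000000 + 1 = 010000011000000 (i.e. 8384).
  011110000111110
+ 010000011000000
= 101110011111110
Result 101110011111110: MSB = 1 → 23806 − 32768 = -8962.
Both addends (after negating the subtrahend) are non-negative but the stored result is negative: signed overflow. The true value 15422 − (-8384) = 23806 lies outside [-16384, 16383].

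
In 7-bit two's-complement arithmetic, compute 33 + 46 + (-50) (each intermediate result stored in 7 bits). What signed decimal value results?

33 + 46 = 79 → wraps to -49 (1001111)
-49 + (-50) = -99 → wraps to 29 (0011101)

29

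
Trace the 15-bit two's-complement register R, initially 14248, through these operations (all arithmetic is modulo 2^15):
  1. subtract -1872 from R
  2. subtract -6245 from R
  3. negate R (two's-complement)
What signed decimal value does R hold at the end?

Start: R = 14248 = 011011110101000.
R = 14248 − (-1872) = 16120 = 011111011111000
R = 16120 − (-6245) = 22365; wraps to -10403 = 101011101011101
R = −(-10403) = 10403 = 010100010100011

10403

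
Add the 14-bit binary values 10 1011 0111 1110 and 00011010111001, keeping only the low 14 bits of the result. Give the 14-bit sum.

  10101101111110
+ 00011010111001
= 11001000110111

11001000110111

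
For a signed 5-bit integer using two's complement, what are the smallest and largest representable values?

Minimum: −2^4 = -16.
Maximum: 2^4 − 1 = 15.

min = -16, max = 15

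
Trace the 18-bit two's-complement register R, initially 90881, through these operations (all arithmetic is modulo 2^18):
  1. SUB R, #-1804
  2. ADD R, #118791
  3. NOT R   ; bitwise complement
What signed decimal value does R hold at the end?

50667

Start: R = 90881 = 010110001100000001.
R = 90881 − (-1804) = 92685 = 010110101000001101
R = 92685 + 118791 = 211476; wraps to -50668 = 110011101000010100
R = NOT 110011101000010100 = 001100010111101011 = 50667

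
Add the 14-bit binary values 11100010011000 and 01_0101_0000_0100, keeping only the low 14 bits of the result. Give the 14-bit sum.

  11100010011000
+ 01010100000100
= 00110110011100  (discard carry-out 1)

00110110011100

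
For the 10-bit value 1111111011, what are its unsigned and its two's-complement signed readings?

unsigned = 1019, signed = -5

Unsigned: 1111111011 = 1019.
Signed: MSB=1 → 1019 − 1024 = -5.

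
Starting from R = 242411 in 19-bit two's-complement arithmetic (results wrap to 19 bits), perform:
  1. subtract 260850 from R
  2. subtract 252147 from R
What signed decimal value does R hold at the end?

Start: R = 242411 = 0111011001011101011.
R = 242411 − 260850 = -18439 = 1111011011111111001
R = -18439 − 252147 = -270586; wraps to 253702 = 0111101111100000110

253702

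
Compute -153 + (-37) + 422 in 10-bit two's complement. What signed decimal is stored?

-153 + (-37) = -190 (1101000010)
-190 + 422 = 232 (0011101000)

232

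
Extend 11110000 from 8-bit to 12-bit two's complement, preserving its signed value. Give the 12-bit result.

111111110000

MSB of 11110000 is 1; replicate it into the new high bits.
1111|11110000 → 111111110000 (still -16).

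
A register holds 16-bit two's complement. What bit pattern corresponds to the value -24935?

1001111010011001

|-24935| = 24935 = 0110000101100111 in 16 bits.
Invert the bits: 1001111010011000. Add 1: 1001111010011001.
Check: 1001111010011001 reads as 40601 − 65536 = -24935.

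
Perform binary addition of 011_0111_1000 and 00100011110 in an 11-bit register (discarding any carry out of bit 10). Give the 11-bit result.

  01101111000
+ 00100011110
= 10010010110

10010010110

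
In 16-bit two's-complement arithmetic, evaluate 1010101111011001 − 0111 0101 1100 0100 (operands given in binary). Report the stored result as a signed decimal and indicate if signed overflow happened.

1010101111011001 = -21543 (signed)
0111 0101 1100 0100 → 0111010111000100 = 30148 (signed)
Subtract via negate-and-add: invert 0111010111000100 + 1 = 1000101000111100 (i.e. -30148).
  1010101111011001
+ 1000101000111100
= 0011011000010101  (discard carry-out 1)
Result 0011011000010101: MSB = 0 → value 13845.
Both addends (after negating the subtrahend) are negative but the stored result is non-negative: signed overflow. The true value -21543 − 30148 = -51691 lies outside [-32768, 32767].

13845; overflow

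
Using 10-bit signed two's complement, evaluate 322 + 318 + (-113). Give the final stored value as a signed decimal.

-497

322 + 318 = 640 → wraps to -384 (1010000000)
-384 + (-113) = -497 (1000001111)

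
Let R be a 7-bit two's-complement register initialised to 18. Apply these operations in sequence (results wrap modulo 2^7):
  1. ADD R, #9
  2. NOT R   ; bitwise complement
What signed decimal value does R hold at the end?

-28

Start: R = 18 = 0010010.
R = 18 + 9 = 27 = 0011011
R = NOT 0011011 = 1100100 = -28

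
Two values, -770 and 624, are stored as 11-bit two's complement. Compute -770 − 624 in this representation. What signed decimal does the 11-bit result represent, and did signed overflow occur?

654; overflow

-770 → 10011111110
624 → 01001110000
Subtract via negate-and-add: invert 01001110000 + 1 = 10110010000 (i.e. -624).
  10011111110
+ 10110010000
= 01010001110  (discard carry-out 1)
Result 01010001110: MSB = 0 → value 654.
Both addends (after negating the subtrahend) are negative but the stored result is non-negative: signed overflow. The true value -770 − 624 = -1394 lies outside [-1024, 1023].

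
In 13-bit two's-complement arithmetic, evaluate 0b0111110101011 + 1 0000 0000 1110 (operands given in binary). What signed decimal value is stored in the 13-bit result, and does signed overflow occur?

-71; no overflow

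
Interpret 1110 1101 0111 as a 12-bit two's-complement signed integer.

MSB is 1, so the value is negative.
Invert: 000100101000. Add 1: 000100101001 = 297. So the value is −297.

-297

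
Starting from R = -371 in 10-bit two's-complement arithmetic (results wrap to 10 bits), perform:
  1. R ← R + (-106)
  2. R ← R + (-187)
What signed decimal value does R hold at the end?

Start: R = -371 = 1010001101.
R = -371 + (-106) = -477 = 1000100011
R = -477 + (-187) = -664; wraps to 360 = 0101101000

360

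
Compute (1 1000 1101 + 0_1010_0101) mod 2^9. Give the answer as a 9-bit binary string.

  110001101
+ 010100101
= 000110010  (discard carry-out 1)

000110010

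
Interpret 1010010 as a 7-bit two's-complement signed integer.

-46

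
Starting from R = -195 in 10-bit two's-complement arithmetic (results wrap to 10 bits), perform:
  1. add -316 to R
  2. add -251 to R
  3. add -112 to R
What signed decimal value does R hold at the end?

Start: R = -195 = 1100111101.
R = -195 + (-316) = -511 = 1000000001
R = -511 + (-251) = -762; wraps to 262 = 0100000110
R = 262 + (-112) = 150 = 0010010110

150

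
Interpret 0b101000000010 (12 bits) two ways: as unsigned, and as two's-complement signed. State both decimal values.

Unsigned: 101000000010 = 2562.
Signed: MSB=1 → 2562 − 4096 = -1534.

unsigned = 2562, signed = -1534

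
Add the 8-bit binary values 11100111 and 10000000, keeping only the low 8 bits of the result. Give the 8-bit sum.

01100111

  11100111
+ 10000000
= 01100111  (discard carry-out 1)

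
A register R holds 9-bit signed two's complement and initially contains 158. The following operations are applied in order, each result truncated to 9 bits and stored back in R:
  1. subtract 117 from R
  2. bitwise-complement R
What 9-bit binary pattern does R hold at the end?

111010110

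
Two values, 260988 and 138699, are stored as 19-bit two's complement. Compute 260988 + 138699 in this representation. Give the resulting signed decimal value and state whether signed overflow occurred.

-124601; overflow

260988 → 0111111101101111100
138699 → 0100001110111001011
  0111111101101111100
+ 0100001110111001011
= 1100001100101000111
Result 1100001100101000111: MSB = 1 → 399687 − 524288 = -124601.
Both addends are non-negative but the stored result is negative: signed overflow. The true value 260988 + 138699 = 399687 lies outside [-262144, 262143].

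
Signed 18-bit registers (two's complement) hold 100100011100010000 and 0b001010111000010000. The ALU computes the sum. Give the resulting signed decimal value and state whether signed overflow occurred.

-68320; no overflow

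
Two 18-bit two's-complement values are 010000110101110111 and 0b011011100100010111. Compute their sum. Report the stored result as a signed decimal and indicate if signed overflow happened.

-80242; overflow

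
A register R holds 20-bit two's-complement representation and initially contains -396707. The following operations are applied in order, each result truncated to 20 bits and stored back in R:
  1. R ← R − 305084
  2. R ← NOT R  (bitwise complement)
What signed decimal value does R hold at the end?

-346786

Start: R = -396707 = 10011111001001011101.
R = -396707 − 305084 = -701791; wraps to 346785 = 01010100101010100001
R = NOT 01010100101010100001 = 10101011010101011110 = -346786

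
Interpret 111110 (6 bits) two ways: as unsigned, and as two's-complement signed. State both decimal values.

unsigned = 62, signed = -2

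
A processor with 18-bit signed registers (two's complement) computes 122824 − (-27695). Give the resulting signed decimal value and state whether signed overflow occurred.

122824 → 011101111111001000
-27695 → 111001001111010001
Subtract via negate-and-add: invert 111001001111010001 + 1 = 000110110000101111 (i.e. 27695).
  011101111111001000
+ 000110110000101111
= 100100101111110111
Result 100100101111110111: MSB = 1 → 150519 − 262144 = -111625.
Both addends (after negating the subtrahend) are non-negative but the stored result is negative: signed overflow. The true value 122824 − (-27695) = 150519 lies outside [-131072, 131071].

-111625; overflow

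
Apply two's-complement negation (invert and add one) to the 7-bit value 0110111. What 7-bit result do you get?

1001001

Invert: 1001000. Add 1: 1001001.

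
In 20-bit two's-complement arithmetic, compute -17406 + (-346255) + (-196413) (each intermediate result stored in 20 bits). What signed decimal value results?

488502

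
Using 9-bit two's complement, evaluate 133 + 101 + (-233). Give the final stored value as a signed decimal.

1

133 + 101 = 234 (011101010)
234 + (-233) = 1 (000000001)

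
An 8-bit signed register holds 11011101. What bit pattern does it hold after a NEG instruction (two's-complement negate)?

Invert: 00100010. Add 1: 00100011.
Check: 11011101 = -35, 00100011 = 35.

00100011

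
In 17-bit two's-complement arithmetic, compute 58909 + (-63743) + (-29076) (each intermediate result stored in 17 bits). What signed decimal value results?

-33910

58909 + (-63743) = -4834 (11110110100011110)
-4834 + (-29076) = -33910 (10111101110001010)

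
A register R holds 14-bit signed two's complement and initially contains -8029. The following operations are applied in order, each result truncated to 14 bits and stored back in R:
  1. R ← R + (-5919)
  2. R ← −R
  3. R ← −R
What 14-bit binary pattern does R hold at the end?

00100110000100

Start: R = -8029 = 10000010100011.
R = -8029 + (-5919) = -13948; wraps to 2436 = 00100110000100
R = −(2436) = -2436 = 11011001111100
R = −(-2436) = 2436 = 00100110000100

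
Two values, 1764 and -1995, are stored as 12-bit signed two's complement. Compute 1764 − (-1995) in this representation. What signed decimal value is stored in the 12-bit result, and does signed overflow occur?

-337; overflow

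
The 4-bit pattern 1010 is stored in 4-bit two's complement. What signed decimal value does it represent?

-6

MSB is 1, so the value is negative.
Unsigned reading: 10. Subtract 2^4 = 16: 10 − 16 = -6.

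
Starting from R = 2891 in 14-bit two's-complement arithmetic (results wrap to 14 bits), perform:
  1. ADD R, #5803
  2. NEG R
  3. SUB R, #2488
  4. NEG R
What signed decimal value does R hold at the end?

-5202

Start: R = 2891 = 00101101001011.
R = 2891 + 5803 = 8694; wraps to -7690 = 10000111110110
R = −(-7690) = 7690 = 01111000001010
R = 7690 − 2488 = 5202 = 01010001010010
R = −(5202) = -5202 = 10101110101110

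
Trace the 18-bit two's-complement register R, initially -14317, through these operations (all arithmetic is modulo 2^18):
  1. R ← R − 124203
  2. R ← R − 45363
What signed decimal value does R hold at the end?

78261

Start: R = -14317 = 111100100000010011.
R = -14317 − 124203 = -138520; wraps to 123624 = 011110001011101000
R = 123624 − 45363 = 78261 = 010011000110110101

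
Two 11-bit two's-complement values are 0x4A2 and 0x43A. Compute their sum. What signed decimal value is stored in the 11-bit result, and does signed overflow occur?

220; overflow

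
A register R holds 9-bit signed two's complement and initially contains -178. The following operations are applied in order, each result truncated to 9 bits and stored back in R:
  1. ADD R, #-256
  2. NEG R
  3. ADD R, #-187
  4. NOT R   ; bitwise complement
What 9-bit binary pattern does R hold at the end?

100001000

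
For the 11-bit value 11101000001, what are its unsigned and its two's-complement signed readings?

Unsigned: 11101000001 = 1857.
Signed: MSB=1 → 1857 − 2048 = -191.

unsigned = 1857, signed = -191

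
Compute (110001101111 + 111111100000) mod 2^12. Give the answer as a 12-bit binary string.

110001001111

  110001101111
+ 111111100000
= 110001001111  (discard carry-out 1)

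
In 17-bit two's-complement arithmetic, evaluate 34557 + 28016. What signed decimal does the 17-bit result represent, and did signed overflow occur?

62573; no overflow

34557 → 01000011011111101
28016 → 00110110101110000
  01000011011111101
+ 00110110101110000
= 01111010001101101
Result 01111010001101101: MSB = 0 → value 62573.
Both addends are non-negative and so is the stored result: no signed overflow.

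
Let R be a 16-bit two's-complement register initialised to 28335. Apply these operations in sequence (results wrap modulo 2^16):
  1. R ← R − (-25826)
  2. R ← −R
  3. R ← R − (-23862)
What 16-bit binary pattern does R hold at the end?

1000100110100101

Start: R = 28335 = 0110111010101111.
R = 28335 − (-25826) = 54161; wraps to -11375 = 1101001110010001
R = −(-11375) = 11375 = 0010110001101111
R = 11375 − (-23862) = 35237; wraps to -30299 = 1000100110100101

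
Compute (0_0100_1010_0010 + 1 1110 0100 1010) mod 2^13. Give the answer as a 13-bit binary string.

0001011101100

  0010010100010
+ 1111001001010
= 0001011101100  (discard carry-out 1)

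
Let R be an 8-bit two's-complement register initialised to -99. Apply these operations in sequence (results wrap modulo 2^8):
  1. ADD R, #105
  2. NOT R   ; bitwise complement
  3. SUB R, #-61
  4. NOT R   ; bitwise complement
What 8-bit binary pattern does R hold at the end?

11001001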